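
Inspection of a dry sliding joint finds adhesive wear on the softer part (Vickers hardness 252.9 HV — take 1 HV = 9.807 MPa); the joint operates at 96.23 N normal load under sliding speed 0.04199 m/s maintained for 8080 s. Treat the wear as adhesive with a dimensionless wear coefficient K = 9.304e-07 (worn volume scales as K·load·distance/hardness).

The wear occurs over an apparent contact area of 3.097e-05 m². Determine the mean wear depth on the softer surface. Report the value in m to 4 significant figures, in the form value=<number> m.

Each operation carries full precision. The intermediates are printed rounded — a lone final rounding: four significant digits.
Distance covered L = v·t = 0.04199 m/s × 8080 s = 339.3 m.
Hardness H = 252.9 HV × 9.807 MPa/HV = 2480 MPa = 2.480e+09 Pa.
SI base units throughout: W = 96.23 N, H = 2.480e+09 Pa, K = 9.304e-07.
Archard relation: V = K·W·L/H = 9.304e-07 · 96.23 · 339.3 / 2.480e+09 = 1.225e-11 m³.
Average depth h = V/A = 1.225e-11 / 3.097e-05 = 3.955e-07 m.

value=3.955e-07 m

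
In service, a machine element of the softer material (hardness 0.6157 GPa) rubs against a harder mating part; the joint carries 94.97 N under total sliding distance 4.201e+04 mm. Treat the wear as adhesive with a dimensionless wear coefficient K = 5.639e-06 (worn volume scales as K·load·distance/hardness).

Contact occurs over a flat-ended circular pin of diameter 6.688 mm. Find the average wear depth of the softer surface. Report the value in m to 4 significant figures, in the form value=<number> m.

value=1.040e-06 m

Intermediates are displayed rounded, and all arithmetic holds full float precision, and one last rounding, at four significant figures.
Convert: Distance L = 4.201e+04 mm = 42.01 m.
Convert: Hardness H = 0.6157 GPa = 6.157e+08 Pa.
Convert: Pin diameter d = 6.688 mm = 0.006688 m. Contact area A = π·d²/4 = π·(0.006688 m)²/4 = 3.513e-05 m².
Collected in SI base units: W = 94.97 N, H = 6.157e+08 Pa, K = 5.639e-06.
The Archard volume V = K·W·L/H = 5.639e-06 · 94.97 · 42.01 / 6.157e+08 = 3.654e-11 m³.
Mean wear depth h = V/A = 3.654e-11 / 3.513e-05 = 1.040e-06 m.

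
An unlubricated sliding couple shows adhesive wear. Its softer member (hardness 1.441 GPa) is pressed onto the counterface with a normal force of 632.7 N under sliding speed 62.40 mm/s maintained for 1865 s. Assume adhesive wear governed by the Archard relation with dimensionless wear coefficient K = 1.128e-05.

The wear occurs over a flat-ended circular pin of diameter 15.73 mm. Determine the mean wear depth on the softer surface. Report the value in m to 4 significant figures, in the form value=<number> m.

The algebra keeps full float precision. Intermediate values are printed rounded, and one final rounding to 4 significant figures.
Convert: Sliding speed v = 62.40 mm/s = 0.06240 m/s. Sliding distance L = v·t = 0.06240 m/s × 1865 s = 116.4 m.
Convert: Hardness H = 1.441 GPa = 1.441e+09 Pa.
Convert: Pin diameter d = 15.73 mm = 0.01573 m. Contact area A = π·d²/4 = π·(0.01573 m)²/4 = 1.943e-04 m².
In SI base units, W = 632.7 N, H = 1.441e+09 Pa, K = 1.128e-05.
By Archard's law, V = K·W·L/H = 1.128e-05 · 632.7 · 116.4 / 1.441e+09 = 5.764e-10 m³.
Depth of wear h = V/A = 5.764e-10 / 1.943e-04 = 2.966e-06 m.

value=2.966e-06 m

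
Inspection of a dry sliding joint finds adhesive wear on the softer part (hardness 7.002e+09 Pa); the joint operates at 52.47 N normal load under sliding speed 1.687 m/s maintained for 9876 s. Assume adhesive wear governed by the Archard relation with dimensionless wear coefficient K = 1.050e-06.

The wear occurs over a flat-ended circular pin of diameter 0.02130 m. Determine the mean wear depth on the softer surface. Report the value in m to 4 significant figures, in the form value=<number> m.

Intermediates are printed rounded, and the computation maintains full precision; rounded just once to four significant digits.
Distance L = v·t = 1.687 m/s × 9876 s = 1.666e+04 m.
Contact area A = π·d²/4 = π·(0.02130 m)²/4 = 3.563e-04 m².
Restated in SI base units: W = 52.47 N, H = 7.002e+09 Pa, K = 1.050e-06.
Apply Archard: V = K·W·L/H = 1.050e-06 · 52.47 · 1.666e+04 / 7.002e+09 = 1.311e-10 m³.
Mean wear depth h = V/A = 1.311e-10 / 3.563e-04 = 3.679e-07 m.

value=3.679e-07 m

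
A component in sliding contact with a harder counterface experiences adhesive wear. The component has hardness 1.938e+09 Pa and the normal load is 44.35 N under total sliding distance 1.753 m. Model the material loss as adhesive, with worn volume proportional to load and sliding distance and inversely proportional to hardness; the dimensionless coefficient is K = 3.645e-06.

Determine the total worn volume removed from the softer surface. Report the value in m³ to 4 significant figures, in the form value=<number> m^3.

value=1.462e-13 m^3

The computation carries full float precision, and intermediates are printed rounded — one final rounding to four significant digits.
Restated in SI base units: W = 44.35 N, H = 1.938e+09 Pa, K = 3.645e-06.
Archard relation: V = K·W·L/H = 3.645e-06 · 44.35 · 1.753 / 1.938e+09 = 1.462e-13 m³.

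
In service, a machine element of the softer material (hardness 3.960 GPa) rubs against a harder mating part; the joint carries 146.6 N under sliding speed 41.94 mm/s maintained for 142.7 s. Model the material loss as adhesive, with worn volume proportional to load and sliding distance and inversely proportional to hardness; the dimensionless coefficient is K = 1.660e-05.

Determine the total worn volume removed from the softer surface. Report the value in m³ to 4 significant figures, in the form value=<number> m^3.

value=3.678e-12 m^3

Intermediates are displayed rounded; every step carries full float precision, and one last rounding to 4 significant figures.
Sliding speed v = 41.94 mm/s = 0.04194 m/s. Total distance L = v·t = 0.04194 m/s × 142.7 s = 5.985 m.
Hardness H = 3.960 GPa = 3.960e+09 Pa.
In SI base units: W = 146.6 N, H = 3.960e+09 Pa, K = 1.660e-05.
Worn volume V = K·W·L/H = 1.660e-05 · 146.6 · 5.985 / 3.960e+09 = 3.678e-12 m³.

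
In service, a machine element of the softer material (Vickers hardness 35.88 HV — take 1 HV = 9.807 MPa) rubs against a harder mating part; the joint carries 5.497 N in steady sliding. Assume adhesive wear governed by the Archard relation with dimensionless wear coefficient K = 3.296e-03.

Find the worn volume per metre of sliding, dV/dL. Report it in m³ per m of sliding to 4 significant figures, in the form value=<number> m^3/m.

Every step holds exact precision. Displayed values are rounded. Rounded just once to 4 significant figures.
Hardness H = 35.88 HV × 9.807 MPa/HV = 351.9 MPa = 3.519e+08 Pa.
Expressed in SI base units: W = 5.497 N, H = 3.519e+08 Pa, K = 3.296e-03.
Volumetric rate dV/dL = K·W/H, per unit distance: 3.296e-03 · 5.497 / 3.519e+08 = 5.149e-11 m³/m.

value=5.149e-11 m^3/m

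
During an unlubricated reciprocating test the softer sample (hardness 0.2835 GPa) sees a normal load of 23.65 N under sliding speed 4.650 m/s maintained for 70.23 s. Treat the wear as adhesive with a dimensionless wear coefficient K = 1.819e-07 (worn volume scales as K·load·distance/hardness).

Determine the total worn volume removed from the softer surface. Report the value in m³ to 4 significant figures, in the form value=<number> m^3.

value=4.955e-12 m^3

Intermediates appear rounded; all working math keeps full float precision, and one final rounding: 4 significant figures.
Path length L = v·t = 4.650 m/s × 70.23 s = 326.6 m.
Hardness H = 0.2835 GPa = 2.835e+08 Pa.
In SI base units, W = 23.65 N, H = 2.835e+08 Pa, K = 1.819e-07.
Apply Archard: V = K·W·L/H = 1.819e-07 · 23.65 · 326.6 / 2.835e+08 = 4.955e-12 m³.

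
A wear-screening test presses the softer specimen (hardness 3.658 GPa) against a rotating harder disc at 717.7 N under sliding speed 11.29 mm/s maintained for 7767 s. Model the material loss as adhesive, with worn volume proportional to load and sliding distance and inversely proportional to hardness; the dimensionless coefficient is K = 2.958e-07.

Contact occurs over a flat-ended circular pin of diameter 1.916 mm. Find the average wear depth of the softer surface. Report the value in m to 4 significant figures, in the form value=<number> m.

value=1.765e-06 m

Each operation holds exact precision — intermediate values are displayed rounded. Rounded just once, at 4 significant figures.
Sliding speed v = 11.29 mm/s = 0.01129 m/s. Distance L = v·t = 0.01129 m/s × 7767 s = 87.69 m.
Hardness H = 3.658 GPa = 3.658e+09 Pa.
Pin diameter d = 1.916 mm = 0.001916 m. Contact area A = π·d²/4 = π·(0.001916 m)²/4 = 2.883e-06 m².
In SI base units: W = 717.7 N, H = 3.658e+09 Pa, K = 2.958e-07.
By Archard's law, V = K·W·L/H = 2.958e-07 · 717.7 · 87.69 / 3.658e+09 = 5.089e-12 m³.
Wear depth h = V/A = 5.089e-12 / 2.883e-06 = 1.765e-06 m.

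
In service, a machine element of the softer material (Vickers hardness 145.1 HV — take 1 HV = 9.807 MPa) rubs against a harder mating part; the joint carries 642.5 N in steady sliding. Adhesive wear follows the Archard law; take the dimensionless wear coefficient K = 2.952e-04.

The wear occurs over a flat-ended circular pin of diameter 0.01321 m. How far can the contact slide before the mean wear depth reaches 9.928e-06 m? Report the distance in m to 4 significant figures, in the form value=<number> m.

value=10.21 m

The intermediates are printed rounded. The computation runs at full float precision; a lone final rounding, at 4 significant figures.
Hardness H = 145.1 HV × 9.807 MPa/HV = 1423 MPa = 1.423e+09 Pa.
Contact area A = π·d²/4 = π·(0.01321 m)²/4 = 1.371e-04 m².
Working in SI base units: W = 642.5 N, H = 1.423e+09 Pa, K = 2.952e-04.
Volume at the limit: V_lim = h_lim·A = 9.928e-06 · 1.371e-04 = 1.361e-09 m³.
So the life L = V_lim·H/(K·W) = 1.361e-09 · 1.423e+09 / (2.952e-04 · 642.5) = 10.21 m.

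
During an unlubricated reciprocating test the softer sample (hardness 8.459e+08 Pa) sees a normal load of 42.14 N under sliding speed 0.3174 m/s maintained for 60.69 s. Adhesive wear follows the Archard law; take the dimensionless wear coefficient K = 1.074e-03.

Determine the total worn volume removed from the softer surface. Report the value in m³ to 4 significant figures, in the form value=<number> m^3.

value=1.031e-09 m^3

The algebra holds exact precision — intermediates are shown rounded; one final rounding, at four significant figures.
Convert: Path length L = v·t = 0.3174 m/s × 60.69 s = 19.26 m.
In SI base units, W = 42.14 N, H = 8.459e+08 Pa, K = 1.074e-03.
Volume removed: V = K·W·L/H = 1.074e-03 · 42.14 · 19.26 / 8.459e+08 = 1.031e-09 m³.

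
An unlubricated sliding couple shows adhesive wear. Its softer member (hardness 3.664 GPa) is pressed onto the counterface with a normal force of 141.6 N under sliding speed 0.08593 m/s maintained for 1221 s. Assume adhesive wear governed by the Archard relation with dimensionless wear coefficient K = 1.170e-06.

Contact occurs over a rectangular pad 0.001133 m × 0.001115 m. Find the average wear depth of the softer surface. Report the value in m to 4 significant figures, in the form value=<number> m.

value=3.755e-06 m

Every step keeps full float precision — intermediates appear rounded, and a single final rounding, at four significant digits.
Convert: Sliding distance L = v·t = 0.08593 m/s × 1221 s = 104.9 m.
Convert: Hardness H = 3.664 GPa = 3.664e+09 Pa.
Convert: Contact area A = 0.001133 m × 0.001115 m = 1.263e-06 m².
SI base units throughout: W = 141.6 N, H = 3.664e+09 Pa, K = 1.170e-06.
Volume removed: V = K·W·L/H = 1.170e-06 · 141.6 · 104.9 / 3.664e+09 = 4.744e-12 m³.
Mean wear depth h = V/A = 4.744e-12 / 1.263e-06 = 3.755e-06 m.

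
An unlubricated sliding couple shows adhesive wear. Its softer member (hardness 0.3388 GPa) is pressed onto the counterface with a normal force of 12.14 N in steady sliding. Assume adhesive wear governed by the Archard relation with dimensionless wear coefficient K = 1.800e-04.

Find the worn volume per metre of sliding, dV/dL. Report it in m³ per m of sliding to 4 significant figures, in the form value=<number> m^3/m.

The computation keeps full precision. Intermediate values appear rounded. Rounded just once: 4 significant figures.
Hardness H = 0.3388 GPa = 3.388e+08 Pa.
Working in SI base units: W = 12.14 N, H = 3.388e+08 Pa, K = 1.800e-04.
Volumetric rate dV/dL = K·W/H (independent of L): 1.800e-04 · 12.14 / 3.388e+08 = 6.450e-12 m³/m.

value=6.450e-12 m^3/m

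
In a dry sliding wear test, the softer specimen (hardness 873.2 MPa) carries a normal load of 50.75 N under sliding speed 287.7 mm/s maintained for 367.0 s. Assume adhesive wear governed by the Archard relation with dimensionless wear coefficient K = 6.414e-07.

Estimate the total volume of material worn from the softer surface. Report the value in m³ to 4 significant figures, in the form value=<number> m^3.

value=3.936e-12 m^3

The algebra carries exact precision — the intermediates are shown rounded. Rounded once at the end, at 4 significant digits.
Convert: Sliding speed v = 287.7 mm/s = 0.2877 m/s. The distance L = v·t = 0.2877 m/s × 367.0 s = 105.6 m.
Convert: Hardness H = 873.2 MPa = 8.732e+08 Pa.
Restated in SI base units: W = 50.75 N, H = 8.732e+08 Pa, K = 6.414e-07.
The Archard volume V = K·W·L/H = 6.414e-07 · 50.75 · 105.6 / 8.732e+08 = 3.936e-12 m³.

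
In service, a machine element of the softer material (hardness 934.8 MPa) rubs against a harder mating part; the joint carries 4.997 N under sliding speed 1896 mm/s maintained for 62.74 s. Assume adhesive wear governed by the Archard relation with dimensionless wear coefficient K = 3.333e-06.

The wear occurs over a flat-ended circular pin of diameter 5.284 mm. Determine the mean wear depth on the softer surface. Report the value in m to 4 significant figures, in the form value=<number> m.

Shown intermediates are rounded. The algebra maintains full float precision — a lone final rounding to 4 significant digits.
Convert: Sliding speed v = 1896 mm/s = 1.896 m/s. Distance L = v·t = 1.896 m/s × 62.74 s = 119.0 m.
Convert: Hardness H = 934.8 MPa = 9.348e+08 Pa.
Convert: Pin diameter d = 5.284 mm = 0.005284 m. Contact area A = π·d²/4 = π·(0.005284 m)²/4 = 2.193e-05 m².
Restated in SI base units: W = 4.997 N, H = 9.348e+08 Pa, K = 3.333e-06.
Archard relation: V = K·W·L/H = 3.333e-06 · 4.997 · 119.0 / 9.348e+08 = 2.119e-12 m³.
Wear depth h = V/A = 2.119e-12 / 2.193e-05 = 9.665e-08 m.

value=9.665e-08 m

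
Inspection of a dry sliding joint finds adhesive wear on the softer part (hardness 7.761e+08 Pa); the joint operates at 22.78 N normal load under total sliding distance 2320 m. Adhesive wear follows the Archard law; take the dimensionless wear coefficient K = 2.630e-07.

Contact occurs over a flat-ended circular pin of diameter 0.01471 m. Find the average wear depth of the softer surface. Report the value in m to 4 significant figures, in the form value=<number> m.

value=1.054e-07 m

Every step carries exact precision. Displayed values are rounded — one last rounding to 4 significant figures.
Contact area A = π·d²/4 = π·(0.01471 m)²/4 = 1.699e-04 m².
In SI base units, W = 22.78 N, H = 7.761e+08 Pa, K = 2.630e-07.
Volume removed: V = K·W·L/H = 2.630e-07 · 22.78 · 2320 / 7.761e+08 = 1.791e-11 m³.
Depth of wear h = V/A = 1.791e-11 / 1.699e-04 = 1.054e-07 m.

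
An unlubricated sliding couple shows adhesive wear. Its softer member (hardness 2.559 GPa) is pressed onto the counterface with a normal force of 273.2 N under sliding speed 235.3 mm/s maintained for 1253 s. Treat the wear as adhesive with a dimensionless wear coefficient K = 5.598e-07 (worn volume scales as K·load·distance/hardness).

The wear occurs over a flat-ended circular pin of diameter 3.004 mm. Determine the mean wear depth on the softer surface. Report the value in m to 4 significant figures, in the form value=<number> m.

The intermediates appear rounded, and every step holds exact precision, and one last rounding to 4 significant digits.
Sliding speed v = 235.3 mm/s = 0.2353 m/s. Total distance L = v·t = 0.2353 m/s × 1253 s = 294.8 m.
Hardness H = 2.559 GPa = 2.559e+09 Pa.
Pin diameter d = 3.004 mm = 0.003004 m. Contact area A = π·d²/4 = π·(0.003004 m)²/4 = 7.087e-06 m².
In SI base units, W = 273.2 N, H = 2.559e+09 Pa, K = 5.598e-07.
Archard volume V = K·W·L/H = 5.598e-07 · 273.2 · 294.8 / 2.559e+09 = 1.762e-11 m³.
Wear depth h = V/A = 1.762e-11 / 7.087e-06 = 2.486e-06 m.

value=2.486e-06 m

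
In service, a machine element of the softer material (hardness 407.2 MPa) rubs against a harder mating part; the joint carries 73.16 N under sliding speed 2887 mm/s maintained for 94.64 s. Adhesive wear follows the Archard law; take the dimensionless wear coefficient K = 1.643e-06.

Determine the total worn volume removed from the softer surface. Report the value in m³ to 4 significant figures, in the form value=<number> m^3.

value=8.065e-11 m^3

The intermediates are shown rounded; all working math runs at exact precision, and one last rounding, at four significant digits.
Sliding speed v = 2887 mm/s = 2.887 m/s. Total distance L = v·t = 2.887 m/s × 94.64 s = 273.2 m.
Hardness H = 407.2 MPa = 4.072e+08 Pa.
Collected in SI base units: W = 73.16 N, H = 4.072e+08 Pa, K = 1.643e-06.
Wear volume V = K·W·L/H = 1.643e-06 · 73.16 · 273.2 / 4.072e+08 = 8.065e-11 m³.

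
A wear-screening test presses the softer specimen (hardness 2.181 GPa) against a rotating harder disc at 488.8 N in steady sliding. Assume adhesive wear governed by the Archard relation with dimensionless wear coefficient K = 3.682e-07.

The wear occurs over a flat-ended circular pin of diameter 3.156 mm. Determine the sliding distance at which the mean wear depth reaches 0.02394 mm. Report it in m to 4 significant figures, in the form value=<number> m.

All working math maintains full float precision; the intermediates appear rounded. Rounded once at the end to four significant figures.
Convert: Hardness H = 2.181 GPa = 2.181e+09 Pa.
Convert: Pin diameter d = 3.156 mm = 0.003156 m. Contact area A = π·d²/4 = π·(0.003156 m)²/4 = 7.823e-06 m².
Convert: Depth limit h_lim = 0.02394 mm = 2.394e-05 m.
Working in SI base units: W = 488.8 N, H = 2.181e+09 Pa, K = 3.682e-07.
Permissible volume V_lim = h_lim·A = 2.394e-05 · 7.823e-06 = 1.873e-10 m³.
Life L = V_lim·H/(K·W) = 1.873e-10 · 2.181e+09 / (3.682e-07 · 488.8) = 2269 m.

value=2269 m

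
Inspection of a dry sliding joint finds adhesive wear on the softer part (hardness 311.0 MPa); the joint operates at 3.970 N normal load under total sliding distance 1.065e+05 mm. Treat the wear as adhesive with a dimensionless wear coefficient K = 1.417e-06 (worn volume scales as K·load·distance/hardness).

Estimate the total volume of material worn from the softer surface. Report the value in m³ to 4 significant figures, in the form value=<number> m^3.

value=1.926e-12 m^3

Each operation carries full precision. Displayed values are rounded — one last rounding to four significant digits.
Convert: Distance L = 1.065e+05 mm = 106.5 m.
Convert: Hardness H = 311.0 MPa = 3.110e+08 Pa.
Working in SI base units: W = 3.970 N, H = 3.110e+08 Pa, K = 1.417e-06.
The Archard volume V = K·W·L/H = 1.417e-06 · 3.970 · 106.5 / 3.110e+08 = 1.926e-12 m³.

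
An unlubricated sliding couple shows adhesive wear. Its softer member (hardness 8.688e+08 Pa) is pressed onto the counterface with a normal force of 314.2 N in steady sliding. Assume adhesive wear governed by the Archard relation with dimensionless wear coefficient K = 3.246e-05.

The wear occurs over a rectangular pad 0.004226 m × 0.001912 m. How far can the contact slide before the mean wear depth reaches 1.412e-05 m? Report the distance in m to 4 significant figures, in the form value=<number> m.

value=9.719 m

The computation carries exact precision; the intermediates are shown rounded, and a lone final rounding: 4 significant figures.
Contact area A = 0.004226 m × 0.001912 m = 8.080e-06 m².
Collected in SI base units: W = 314.2 N, H = 8.688e+08 Pa, K = 3.246e-05.
Limit volume V_lim = h_lim·A = 1.412e-05 · 8.080e-06 = 1.141e-10 m³.
So the life L = V_lim·H/(K·W) = 1.141e-10 · 8.688e+08 / (3.246e-05 · 314.2) = 9.719 m.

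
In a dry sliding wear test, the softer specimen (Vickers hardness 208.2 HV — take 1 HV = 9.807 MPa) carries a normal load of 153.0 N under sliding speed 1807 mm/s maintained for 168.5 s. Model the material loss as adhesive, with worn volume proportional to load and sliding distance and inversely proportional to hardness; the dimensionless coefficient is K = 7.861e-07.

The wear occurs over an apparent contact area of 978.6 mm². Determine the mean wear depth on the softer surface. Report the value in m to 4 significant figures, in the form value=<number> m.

Every step runs at full precision; intermediate values are printed rounded — one last rounding to four significant digits.
Convert: Sliding speed v = 1807 mm/s = 1.807 m/s. The distance L = v·t = 1.807 m/s × 168.5 s = 304.5 m.
Convert: Hardness H = 208.2 HV × 9.807 MPa/HV = 2042 MPa = 2.042e+09 Pa.
Convert: Contact area A = 978.6 mm² = 9.786e-04 m².
SI base units throughout: W = 153.0 N, H = 2.042e+09 Pa, K = 7.861e-07.
The Archard volume V = K·W·L/H = 7.861e-07 · 153.0 · 304.5 / 2.042e+09 = 1.794e-11 m³.
Depth h = V/A = 1.794e-11 / 9.786e-04 = 1.833e-08 m.

value=1.833e-08 m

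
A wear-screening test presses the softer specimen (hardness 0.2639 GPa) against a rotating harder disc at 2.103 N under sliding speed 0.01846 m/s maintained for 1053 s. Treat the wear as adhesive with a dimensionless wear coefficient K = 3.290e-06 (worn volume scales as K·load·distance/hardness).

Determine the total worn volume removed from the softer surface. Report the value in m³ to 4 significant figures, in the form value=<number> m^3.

Intermediate values are displayed rounded; every step runs at full precision — one final rounding, at 4 significant figures.
Convert: Path length L = v·t = 0.01846 m/s × 1053 s = 19.44 m.
Convert: Hardness H = 0.2639 GPa = 2.639e+08 Pa.
Expressed in SI base units: W = 2.103 N, H = 2.639e+08 Pa, K = 3.290e-06.
Apply Archard: V = K·W·L/H = 3.290e-06 · 2.103 · 19.44 / 2.639e+08 = 5.096e-13 m³.

value=5.096e-13 m^3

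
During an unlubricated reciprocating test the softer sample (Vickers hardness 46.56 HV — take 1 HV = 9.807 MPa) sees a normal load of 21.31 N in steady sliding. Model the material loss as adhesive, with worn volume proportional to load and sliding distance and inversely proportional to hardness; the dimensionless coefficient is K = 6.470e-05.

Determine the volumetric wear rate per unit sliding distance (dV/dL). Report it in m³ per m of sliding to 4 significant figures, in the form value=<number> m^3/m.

The intermediates appear rounded, and each operation holds full precision, and one last rounding: 4 significant figures.
Convert: Hardness H = 46.56 HV × 9.807 MPa/HV = 456.6 MPa = 4.566e+08 Pa.
Working in SI base units: W = 21.31 N, H = 4.566e+08 Pa, K = 6.470e-05.
Rate of wear dV/dL = K·W/H — distance-free: 6.470e-05 · 21.31 / 4.566e+08 = 3.020e-12 m³/m.

value=3.020e-12 m^3/m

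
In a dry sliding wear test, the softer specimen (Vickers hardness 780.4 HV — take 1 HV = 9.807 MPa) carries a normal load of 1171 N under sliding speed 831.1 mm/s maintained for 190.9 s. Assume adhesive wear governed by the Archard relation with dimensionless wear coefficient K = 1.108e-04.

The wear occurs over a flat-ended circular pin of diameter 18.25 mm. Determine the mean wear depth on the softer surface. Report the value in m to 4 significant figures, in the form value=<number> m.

Displayed values are rounded, and every step carries full precision. Rounded just once: four significant figures.
Sliding speed v = 831.1 mm/s = 0.8311 m/s. Distance L = v·t = 0.8311 m/s × 190.9 s = 158.7 m.
Hardness H = 780.4 HV × 9.807 MPa/HV = 7653 MPa = 7.653e+09 Pa.
Pin diameter d = 18.25 mm = 0.01825 m. Contact area A = π·d²/4 = π·(0.01825 m)²/4 = 2.616e-04 m².
As SI base values: W = 1171 N, H = 7.653e+09 Pa, K = 1.108e-04.
The Archard volume V = K·W·L/H = 1.108e-04 · 1171 · 158.7 / 7.653e+09 = 2.690e-09 m³.
Mean wear depth h = V/A = 2.690e-09 / 2.616e-04 = 1.028e-05 m.

value=1.028e-05 m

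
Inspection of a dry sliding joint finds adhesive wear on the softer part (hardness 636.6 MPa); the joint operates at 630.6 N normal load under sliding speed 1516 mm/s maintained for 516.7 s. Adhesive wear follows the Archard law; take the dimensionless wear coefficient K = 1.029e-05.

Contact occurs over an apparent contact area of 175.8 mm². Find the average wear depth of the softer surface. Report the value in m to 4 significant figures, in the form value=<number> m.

The algebra carries exact precision, and intermediate values are displayed rounded — rounded just once to four significant digits.
Sliding speed v = 1516 mm/s = 1.516 m/s. Sliding distance L = v·t = 1.516 m/s × 516.7 s = 783.3 m.
Hardness H = 636.6 MPa = 6.366e+08 Pa.
Contact area A = 175.8 mm² = 1.758e-04 m².
Expressed in SI base units: W = 630.6 N, H = 6.366e+08 Pa, K = 1.029e-05.
Archard relation: V = K·W·L/H = 1.029e-05 · 630.6 · 783.3 / 6.366e+08 = 7.984e-09 m³.
Mean depth h = V/A = 7.984e-09 / 1.758e-04 = 4.542e-05 m.

value=4.542e-05 m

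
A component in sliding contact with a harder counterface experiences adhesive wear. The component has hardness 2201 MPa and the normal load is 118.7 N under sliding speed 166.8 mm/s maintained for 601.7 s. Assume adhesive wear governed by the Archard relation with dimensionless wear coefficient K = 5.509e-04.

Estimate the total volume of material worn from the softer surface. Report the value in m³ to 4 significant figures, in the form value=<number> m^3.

All arithmetic maintains full float precision. Intermediate values are printed rounded, and one final rounding to four significant digits.
Sliding speed v = 166.8 mm/s = 0.1668 m/s. Distance covered L = v·t = 0.1668 m/s × 601.7 s = 100.4 m.
Hardness H = 2201 MPa = 2.201e+09 Pa.
Restated in SI base units: W = 118.7 N, H = 2.201e+09 Pa, K = 5.509e-04.
Worn volume V = K·W·L/H = 5.509e-04 · 118.7 · 100.4 / 2.201e+09 = 2.982e-09 m³.

value=2.982e-09 m^3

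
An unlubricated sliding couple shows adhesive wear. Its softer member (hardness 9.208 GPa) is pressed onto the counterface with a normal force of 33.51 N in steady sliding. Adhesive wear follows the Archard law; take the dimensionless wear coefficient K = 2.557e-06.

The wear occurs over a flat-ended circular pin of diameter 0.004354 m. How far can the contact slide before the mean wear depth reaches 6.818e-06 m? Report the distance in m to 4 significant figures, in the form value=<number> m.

Quoted intermediates are rounded — all arithmetic keeps full float precision. Rounded just once, at 4 significant figures.
Hardness H = 9.208 GPa = 9.208e+09 Pa.
Contact area A = π·d²/4 = π·(0.004354 m)²/4 = 1.489e-05 m².
Expressed in SI base units: W = 33.51 N, H = 9.208e+09 Pa, K = 2.557e-06.
Volume at the limit: V_lim = h_lim·A = 6.818e-06 · 1.489e-05 = 1.015e-10 m³.
So the life L = V_lim·H/(K·W) = 1.015e-10 · 9.208e+09 / (2.557e-06 · 33.51) = 1.091e+04 m.

value=1.091e+04 m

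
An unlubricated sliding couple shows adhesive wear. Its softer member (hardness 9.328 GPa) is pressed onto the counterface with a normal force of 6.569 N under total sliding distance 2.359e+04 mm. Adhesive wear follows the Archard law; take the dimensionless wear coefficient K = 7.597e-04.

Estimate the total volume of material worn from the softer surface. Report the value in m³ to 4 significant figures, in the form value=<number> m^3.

value=1.262e-11 m^3

The intermediates are printed rounded, and all working math runs at exact precision, and a single final rounding to 4 significant figures.
Convert: Path length L = 2.359e+04 mm = 23.59 m.
Convert: Hardness H = 9.328 GPa = 9.328e+09 Pa.
In SI base units, W = 6.569 N, H = 9.328e+09 Pa, K = 7.597e-04.
Archard relation: V = K·W·L/H = 7.597e-04 · 6.569 · 23.59 / 9.328e+09 = 1.262e-11 m³.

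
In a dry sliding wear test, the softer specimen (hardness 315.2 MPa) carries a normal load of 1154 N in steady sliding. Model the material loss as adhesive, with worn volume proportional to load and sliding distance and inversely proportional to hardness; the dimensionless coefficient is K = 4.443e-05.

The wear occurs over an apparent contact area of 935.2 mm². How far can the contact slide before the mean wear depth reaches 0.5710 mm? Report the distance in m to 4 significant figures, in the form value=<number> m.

value=3283 m

The computation maintains full float precision — the intermediates are printed rounded — rounded once at the end: 4 significant figures.
Convert: Hardness H = 315.2 MPa = 3.152e+08 Pa.
Convert: Contact area A = 935.2 mm² = 9.352e-04 m².
Convert: Depth limit h_lim = 0.5710 mm = 5.710e-04 m.
Expressed in SI base units: W = 1154 N, H = 3.152e+08 Pa, K = 4.443e-05.
Permissible volume V_lim = h_lim·A = 5.710e-04 · 9.352e-04 = 5.340e-07 m³.
Thus life L = V_lim·H/(K·W) = 5.340e-07 · 3.152e+08 / (4.443e-05 · 1154) = 3283 m.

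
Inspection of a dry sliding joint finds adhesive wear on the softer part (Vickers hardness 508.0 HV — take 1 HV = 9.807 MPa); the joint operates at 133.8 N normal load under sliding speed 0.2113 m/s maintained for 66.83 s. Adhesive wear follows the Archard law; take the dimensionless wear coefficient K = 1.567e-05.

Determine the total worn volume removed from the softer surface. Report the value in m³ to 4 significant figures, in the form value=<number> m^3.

value=5.943e-12 m^3

All arithmetic runs at exact precision, and intermediates are printed rounded, and one last rounding: 4 significant figures.
Convert: The distance L = v·t = 0.2113 m/s × 66.83 s = 14.12 m.
Convert: Hardness H = 508.0 HV × 9.807 MPa/HV = 4982 MPa = 4.982e+09 Pa.
In SI base units, W = 133.8 N, H = 4.982e+09 Pa, K = 1.567e-05.
By Archard's law, V = K·W·L/H = 1.567e-05 · 133.8 · 14.12 / 4.982e+09 = 5.943e-12 m³.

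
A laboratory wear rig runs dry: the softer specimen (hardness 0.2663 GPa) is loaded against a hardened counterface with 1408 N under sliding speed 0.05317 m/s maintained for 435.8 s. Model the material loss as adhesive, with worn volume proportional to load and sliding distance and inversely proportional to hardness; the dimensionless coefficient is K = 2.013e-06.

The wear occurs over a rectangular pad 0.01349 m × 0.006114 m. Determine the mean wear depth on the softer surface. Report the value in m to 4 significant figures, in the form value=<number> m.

value=2.990e-06 m

Printed values are rounded, and all arithmetic holds exact precision, and one final rounding, at four significant digits.
Distance L = v·t = 0.05317 m/s × 435.8 s = 23.17 m.
Hardness H = 0.2663 GPa = 2.663e+08 Pa.
Contact area A = 0.01349 m × 0.006114 m = 8.248e-05 m².
Collected in SI base units: W = 1408 N, H = 2.663e+08 Pa, K = 2.013e-06.
Apply Archard: V = K·W·L/H = 2.013e-06 · 1408 · 23.17 / 2.663e+08 = 2.466e-10 m³.
Wear depth h = V/A = 2.466e-10 / 8.248e-05 = 2.990e-06 m.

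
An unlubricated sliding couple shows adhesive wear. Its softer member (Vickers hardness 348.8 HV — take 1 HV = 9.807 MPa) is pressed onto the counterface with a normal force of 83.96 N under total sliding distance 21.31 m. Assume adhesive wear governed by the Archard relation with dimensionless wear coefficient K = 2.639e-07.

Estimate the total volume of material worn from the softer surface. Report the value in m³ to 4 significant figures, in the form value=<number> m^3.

All arithmetic keeps full float precision — intermediates appear rounded — one last rounding: four significant figures.
Hardness H = 348.8 HV × 9.807 MPa/HV = 3421 MPa = 3.421e+09 Pa.
In SI base units: W = 83.96 N, H = 3.421e+09 Pa, K = 2.639e-07.
Archard volume V = K·W·L/H = 2.639e-07 · 83.96 · 21.31 / 3.421e+09 = 1.380e-13 m³.

value=1.380e-13 m^3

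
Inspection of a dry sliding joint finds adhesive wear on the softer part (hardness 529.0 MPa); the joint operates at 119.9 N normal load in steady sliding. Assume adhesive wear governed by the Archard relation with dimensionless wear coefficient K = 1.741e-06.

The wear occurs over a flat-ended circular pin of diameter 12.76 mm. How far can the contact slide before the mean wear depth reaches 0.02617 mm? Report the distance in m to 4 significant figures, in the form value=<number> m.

Displayed values are rounded. Every step holds exact precision, and a single final rounding to four significant digits.
Hardness H = 529.0 MPa = 5.290e+08 Pa.
Pin diameter d = 12.76 mm = 0.01276 m. Contact area A = π·d²/4 = π·(0.01276 m)²/4 = 1.279e-04 m².
Depth limit h_lim = 0.02617 mm = 2.617e-05 m.
Working in SI base units: W = 119.9 N, H = 5.290e+08 Pa, K = 1.741e-06.
Limit volume V_lim = h_lim·A = 2.617e-05 · 1.279e-04 = 3.347e-09 m³.
Thus life L = V_lim·H/(K·W) = 3.347e-09 · 5.290e+08 / (1.741e-06 · 119.9) = 8481 m.

value=8481 m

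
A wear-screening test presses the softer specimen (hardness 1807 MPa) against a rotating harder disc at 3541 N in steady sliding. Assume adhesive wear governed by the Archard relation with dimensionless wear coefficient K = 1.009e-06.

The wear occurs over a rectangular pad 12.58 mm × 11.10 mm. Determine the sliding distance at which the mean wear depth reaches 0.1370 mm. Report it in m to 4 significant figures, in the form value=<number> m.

value=9675 m

Every step maintains full float precision; the intermediates appear rounded — one final rounding, at 4 significant figures.
Hardness H = 1807 MPa = 1.807e+09 Pa.
Pad sides 12.58 mm × 11.10 mm = 0.01258 m × 0.01110 m. Contact area A = 0.01258 m × 0.01110 m = 1.396e-04 m².
Depth limit h_lim = 0.1370 mm = 1.370e-04 m.
In SI base units, W = 3541 N, H = 1.807e+09 Pa, K = 1.009e-06.
Allowed volume V_lim = h_lim·A = 1.370e-04 · 1.396e-04 = 1.913e-08 m³.
Sliding life L = V_lim·H/(K·W) = 1.913e-08 · 1.807e+09 / (1.009e-06 · 3541) = 9675 m.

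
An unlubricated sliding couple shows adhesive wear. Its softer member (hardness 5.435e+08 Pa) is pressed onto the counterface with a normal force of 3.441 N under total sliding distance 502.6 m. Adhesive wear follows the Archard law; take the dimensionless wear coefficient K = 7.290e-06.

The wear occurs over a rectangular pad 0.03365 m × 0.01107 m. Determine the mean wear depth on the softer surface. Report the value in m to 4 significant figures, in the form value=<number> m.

All working math holds full precision, and the intermediates appear rounded; rounded once at the end, at four significant figures.
Convert: Contact area A = 0.03365 m × 0.01107 m = 3.725e-04 m².
In SI base units, W = 3.441 N, H = 5.435e+08 Pa, K = 7.290e-06.
Volume removed: V = K·W·L/H = 7.290e-06 · 3.441 · 502.6 / 5.435e+08 = 2.320e-11 m³.
Depth of wear h = V/A = 2.320e-11 / 3.725e-04 = 6.227e-08 m.

value=6.227e-08 m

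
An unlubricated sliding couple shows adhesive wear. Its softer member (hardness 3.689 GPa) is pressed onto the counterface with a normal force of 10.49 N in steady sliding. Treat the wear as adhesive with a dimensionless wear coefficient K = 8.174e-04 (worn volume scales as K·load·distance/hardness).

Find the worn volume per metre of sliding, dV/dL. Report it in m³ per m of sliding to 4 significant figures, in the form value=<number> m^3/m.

value=2.324e-12 m^3/m

The computation maintains full precision — intermediates appear rounded. Rounded just once: four significant figures.
Convert: Hardness H = 3.689 GPa = 3.689e+09 Pa.
As SI base values: W = 10.49 N, H = 3.689e+09 Pa, K = 8.174e-04.
Volumetric rate dV/dL = K·W/H — distance-free: 8.174e-04 · 10.49 / 3.689e+09 = 2.324e-12 m³/m.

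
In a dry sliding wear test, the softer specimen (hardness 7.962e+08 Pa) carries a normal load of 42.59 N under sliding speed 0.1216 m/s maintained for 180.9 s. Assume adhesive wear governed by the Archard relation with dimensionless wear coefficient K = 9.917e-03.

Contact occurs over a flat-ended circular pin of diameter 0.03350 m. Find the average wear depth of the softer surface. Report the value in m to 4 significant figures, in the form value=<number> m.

All working math keeps full precision — intermediate values are displayed rounded; one final rounding: four significant digits.
Sliding distance L = v·t = 0.1216 m/s × 180.9 s = 22.00 m.
Contact area A = π·d²/4 = π·(0.03350 m)²/4 = 8.814e-04 m².
SI base units throughout: W = 42.59 N, H = 7.962e+08 Pa, K = 9.917e-03.
Volume removed: V = K·W·L/H = 9.917e-03 · 42.59 · 22.00 / 7.962e+08 = 1.167e-08 m³.
Mean wear depth h = V/A = 1.167e-08 / 8.814e-04 = 1.324e-05 m.

value=1.324e-05 m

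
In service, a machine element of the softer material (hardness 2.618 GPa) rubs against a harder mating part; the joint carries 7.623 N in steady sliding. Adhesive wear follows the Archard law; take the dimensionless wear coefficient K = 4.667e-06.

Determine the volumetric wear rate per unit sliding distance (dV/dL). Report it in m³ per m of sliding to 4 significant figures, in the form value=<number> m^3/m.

value=1.359e-14 m^3/m

The computation maintains full precision — intermediate values are printed rounded. Rounded once at the end: four significant digits.
Convert: Hardness H = 2.618 GPa = 2.618e+09 Pa.
In SI base units, W = 7.623 N, H = 2.618e+09 Pa, K = 4.667e-06.
Volumetric rate dV/dL = K·W/H (no L dependence): 4.667e-06 · 7.623 / 2.618e+09 = 1.359e-14 m³/m.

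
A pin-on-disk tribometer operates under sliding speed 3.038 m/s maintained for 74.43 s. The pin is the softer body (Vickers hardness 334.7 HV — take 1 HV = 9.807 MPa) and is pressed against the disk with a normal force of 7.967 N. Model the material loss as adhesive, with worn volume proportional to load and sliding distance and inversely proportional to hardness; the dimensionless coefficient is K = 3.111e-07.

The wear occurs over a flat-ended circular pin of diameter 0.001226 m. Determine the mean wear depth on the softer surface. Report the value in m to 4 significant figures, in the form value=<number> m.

Every step maintains exact precision, and intermediates are displayed rounded, and a lone final rounding to four significant digits.
Path length L = v·t = 3.038 m/s × 74.43 s = 226.1 m.
Hardness H = 334.7 HV × 9.807 MPa/HV = 3282 MPa = 3.282e+09 Pa.
Contact area A = π·d²/4 = π·(0.001226 m)²/4 = 1.181e-06 m².
In SI base units, W = 7.967 N, H = 3.282e+09 Pa, K = 3.111e-07.
Wear volume V = K·W·L/H = 3.111e-07 · 7.967 · 226.1 / 3.282e+09 = 1.707e-13 m³.
Wear depth h = V/A = 1.707e-13 / 1.181e-06 = 1.446e-07 m.

value=1.446e-07 m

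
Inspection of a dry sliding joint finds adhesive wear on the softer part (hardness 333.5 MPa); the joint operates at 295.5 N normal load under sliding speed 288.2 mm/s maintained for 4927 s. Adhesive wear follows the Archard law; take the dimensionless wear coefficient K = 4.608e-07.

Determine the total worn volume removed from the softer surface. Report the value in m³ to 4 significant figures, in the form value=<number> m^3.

Intermediate values are displayed rounded; every step runs at exact precision — a single final rounding to 4 significant figures.
Sliding speed v = 288.2 mm/s = 0.2882 m/s. Total distance L = v·t = 0.2882 m/s × 4927 s = 1420 m.
Hardness H = 333.5 MPa = 3.335e+08 Pa.
Collected in SI base units: W = 295.5 N, H = 3.335e+08 Pa, K = 4.608e-07.
Wear volume V = K·W·L/H = 4.608e-07 · 295.5 · 1420 / 3.335e+08 = 5.798e-10 m³.

value=5.798e-10 m^3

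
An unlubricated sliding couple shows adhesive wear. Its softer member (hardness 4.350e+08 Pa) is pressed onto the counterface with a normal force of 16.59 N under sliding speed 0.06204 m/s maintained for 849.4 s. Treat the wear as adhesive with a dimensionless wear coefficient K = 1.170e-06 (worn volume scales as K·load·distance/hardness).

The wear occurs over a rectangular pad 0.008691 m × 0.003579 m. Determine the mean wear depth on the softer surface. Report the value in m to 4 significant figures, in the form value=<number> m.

value=7.560e-08 m

All arithmetic carries full float precision; intermediates are shown rounded. Rounded once at the end: 4 significant figures.
Convert: The distance L = v·t = 0.06204 m/s × 849.4 s = 52.70 m.
Convert: Contact area A = 0.008691 m × 0.003579 m = 3.111e-05 m².
Working in SI base units: W = 16.59 N, H = 4.350e+08 Pa, K = 1.170e-06.
By Archard's law, V = K·W·L/H = 1.170e-06 · 16.59 · 52.70 / 4.350e+08 = 2.351e-12 m³.
Depth h = V/A = 2.351e-12 / 3.111e-05 = 7.560e-08 m.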